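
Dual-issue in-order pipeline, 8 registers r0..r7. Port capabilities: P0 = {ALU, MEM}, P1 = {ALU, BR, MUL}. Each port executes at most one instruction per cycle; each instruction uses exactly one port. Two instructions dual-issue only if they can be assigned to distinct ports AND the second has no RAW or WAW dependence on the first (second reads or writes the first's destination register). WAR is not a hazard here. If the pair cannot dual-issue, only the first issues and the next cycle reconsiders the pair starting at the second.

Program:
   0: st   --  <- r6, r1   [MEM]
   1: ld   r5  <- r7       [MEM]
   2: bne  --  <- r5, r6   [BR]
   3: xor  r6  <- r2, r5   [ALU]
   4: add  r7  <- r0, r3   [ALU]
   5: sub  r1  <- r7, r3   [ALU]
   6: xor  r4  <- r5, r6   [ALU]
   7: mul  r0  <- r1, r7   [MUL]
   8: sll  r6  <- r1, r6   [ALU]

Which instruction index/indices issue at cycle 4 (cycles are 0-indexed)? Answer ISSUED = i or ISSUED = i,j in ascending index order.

ISSUED = 5,6

[0] i0  st  -- no-port MEM/MEM
[1] i1  ld  -- RAW r5
[2] i2+i3  bne;xor  -- 2-wide
[3] i4  add  -- RAW r7
[4] i5+i6  sub;xor  -- 2-wide
[5] i7+i8  mul;sll  -- 2-wide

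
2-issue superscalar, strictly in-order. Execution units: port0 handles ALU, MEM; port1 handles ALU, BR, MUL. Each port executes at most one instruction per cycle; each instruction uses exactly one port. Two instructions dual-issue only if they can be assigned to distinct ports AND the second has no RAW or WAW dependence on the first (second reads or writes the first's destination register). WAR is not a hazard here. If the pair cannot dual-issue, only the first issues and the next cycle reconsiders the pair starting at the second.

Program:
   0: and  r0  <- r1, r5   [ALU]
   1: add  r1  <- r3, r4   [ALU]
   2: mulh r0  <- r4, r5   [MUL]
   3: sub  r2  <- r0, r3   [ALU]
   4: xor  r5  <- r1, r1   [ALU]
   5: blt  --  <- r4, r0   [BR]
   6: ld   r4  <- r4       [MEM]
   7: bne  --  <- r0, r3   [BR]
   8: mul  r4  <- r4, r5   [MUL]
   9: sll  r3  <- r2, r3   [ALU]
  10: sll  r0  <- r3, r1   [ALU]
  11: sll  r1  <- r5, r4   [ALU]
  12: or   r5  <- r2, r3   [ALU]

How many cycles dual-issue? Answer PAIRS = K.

PAIRS = 5

c0: i0+i1 and+add  2-wide
c1: i2 mulh  RAW r0
c2: i3+i4 sub+xor  2-wide
c3: i5+i6 blt+ld  2-wide
c4: i7 bne  no-port BR/MUL
c5: i8+i9 mul+sll  2-wide
c6: i10+i11 sll+sll  2-wide
c7: i12 or  tail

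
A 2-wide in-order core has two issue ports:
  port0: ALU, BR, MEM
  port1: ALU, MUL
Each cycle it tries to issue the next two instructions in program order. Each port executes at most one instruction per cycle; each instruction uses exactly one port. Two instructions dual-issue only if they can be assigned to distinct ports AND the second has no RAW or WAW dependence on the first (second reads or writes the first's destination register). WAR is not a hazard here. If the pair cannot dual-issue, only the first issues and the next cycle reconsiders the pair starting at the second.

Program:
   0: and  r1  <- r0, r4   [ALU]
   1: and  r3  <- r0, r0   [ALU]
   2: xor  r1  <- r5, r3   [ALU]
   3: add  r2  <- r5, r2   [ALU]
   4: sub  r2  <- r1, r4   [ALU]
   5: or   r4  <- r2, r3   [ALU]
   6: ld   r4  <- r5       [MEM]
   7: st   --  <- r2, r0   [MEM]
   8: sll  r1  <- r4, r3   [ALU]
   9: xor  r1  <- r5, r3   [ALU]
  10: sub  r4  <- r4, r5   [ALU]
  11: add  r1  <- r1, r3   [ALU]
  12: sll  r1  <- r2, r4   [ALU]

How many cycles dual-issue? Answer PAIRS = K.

PAIRS = 4

0. and.ALU+and.ALU @i0/i1  | pair
1. xor.ALU+add.ALU @i2/i3  | pair
2. sub.ALU @i4  | RAW r2
3. or.ALU @i5  | WAW r4
4. ld.MEM @i6  | no-port MEM/MEM
5. st.MEM+sll.ALU @i7/i8  | pair
6. xor.ALU+sub.ALU @i9/i10  | pair
7. add.ALU @i11  | WAW r1
8. sll.ALU @i12  | tail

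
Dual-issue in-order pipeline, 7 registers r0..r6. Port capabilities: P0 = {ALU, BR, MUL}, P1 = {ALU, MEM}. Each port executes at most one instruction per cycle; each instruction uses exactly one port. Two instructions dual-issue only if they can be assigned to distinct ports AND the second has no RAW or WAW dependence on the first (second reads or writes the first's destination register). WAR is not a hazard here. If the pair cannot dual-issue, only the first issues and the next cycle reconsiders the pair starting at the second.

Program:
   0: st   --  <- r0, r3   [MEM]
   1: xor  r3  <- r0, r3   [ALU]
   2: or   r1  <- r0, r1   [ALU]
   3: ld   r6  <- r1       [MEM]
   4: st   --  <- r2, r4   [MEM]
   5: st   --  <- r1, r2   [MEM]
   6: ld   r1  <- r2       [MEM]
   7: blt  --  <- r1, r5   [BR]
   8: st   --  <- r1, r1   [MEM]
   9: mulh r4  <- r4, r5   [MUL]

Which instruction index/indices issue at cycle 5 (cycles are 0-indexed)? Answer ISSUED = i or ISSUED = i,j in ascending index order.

ISSUED = 6

t=0 i0+i1:st.MEM+xor.ALU ; pair
t=1 i2:or.ALU ; RAW r1
t=2 i3:ld.MEM ; no-port MEM/MEM
t=3 i4:st.MEM ; no-port MEM/MEM
t=4 i5:st.MEM ; no-port MEM/MEM
t=5 i6:ld.MEM ; RAW r1
t=6 i7+i8:blt.BR+st.MEM ; pair
t=7 i9:mulh.MUL ; tail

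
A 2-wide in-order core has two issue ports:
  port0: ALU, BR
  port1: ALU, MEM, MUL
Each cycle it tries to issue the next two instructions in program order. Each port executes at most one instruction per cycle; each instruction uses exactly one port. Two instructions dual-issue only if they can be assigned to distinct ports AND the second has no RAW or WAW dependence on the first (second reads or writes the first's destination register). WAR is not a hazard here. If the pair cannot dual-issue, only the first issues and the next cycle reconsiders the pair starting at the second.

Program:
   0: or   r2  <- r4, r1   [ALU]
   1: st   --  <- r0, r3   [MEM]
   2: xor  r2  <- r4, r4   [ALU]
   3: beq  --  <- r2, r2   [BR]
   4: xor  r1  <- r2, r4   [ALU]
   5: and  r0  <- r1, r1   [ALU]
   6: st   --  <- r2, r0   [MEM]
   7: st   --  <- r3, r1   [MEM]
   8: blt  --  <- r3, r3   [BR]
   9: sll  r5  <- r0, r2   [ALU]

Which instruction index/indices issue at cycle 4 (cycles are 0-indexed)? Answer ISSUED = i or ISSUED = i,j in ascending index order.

0. or.ALU/st.MEM @i0/i1  | 2-wide
1. xor.ALU @i2  | RAW r2
2. beq.BR/xor.ALU @i3/i4  | 2-wide
3. and.ALU @i5  | RAW r0
4. st.MEM @i6  | no-port MEM/MEM
5. st.MEM/blt.BR @i7/i8  | 2-wide
6. sll.ALU @i9  | tail

ISSUED = 6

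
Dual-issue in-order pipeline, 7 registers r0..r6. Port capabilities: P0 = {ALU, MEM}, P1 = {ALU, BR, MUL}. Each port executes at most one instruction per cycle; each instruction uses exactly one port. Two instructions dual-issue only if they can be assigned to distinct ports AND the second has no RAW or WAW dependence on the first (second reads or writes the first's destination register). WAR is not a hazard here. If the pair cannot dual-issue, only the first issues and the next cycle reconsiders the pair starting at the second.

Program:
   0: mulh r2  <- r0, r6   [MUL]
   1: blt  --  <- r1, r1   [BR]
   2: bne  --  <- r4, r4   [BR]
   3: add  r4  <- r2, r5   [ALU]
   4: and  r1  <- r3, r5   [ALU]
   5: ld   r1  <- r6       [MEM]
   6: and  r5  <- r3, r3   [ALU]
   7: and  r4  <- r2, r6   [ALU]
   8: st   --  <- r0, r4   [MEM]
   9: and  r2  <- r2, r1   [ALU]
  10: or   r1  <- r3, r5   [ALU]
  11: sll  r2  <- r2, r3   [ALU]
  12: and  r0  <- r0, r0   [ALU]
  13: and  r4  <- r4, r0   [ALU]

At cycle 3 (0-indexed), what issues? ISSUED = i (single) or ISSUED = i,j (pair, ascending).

[0] i0  mulh  -- no-port MUL/BR
[1] i1  blt  -- no-port BR/BR
[2] i2/i3  bne add  -- dual
[3] i4  and  -- WAW r1
[4] i5/i6  ld and  -- dual
[5] i7  and  -- RAW r4
[6] i8/i9  st and  -- dual
[7] i10/i11  or sll  -- dual
[8] i12  and  -- RAW r0
[9] i13  and  -- tail

ISSUED = 4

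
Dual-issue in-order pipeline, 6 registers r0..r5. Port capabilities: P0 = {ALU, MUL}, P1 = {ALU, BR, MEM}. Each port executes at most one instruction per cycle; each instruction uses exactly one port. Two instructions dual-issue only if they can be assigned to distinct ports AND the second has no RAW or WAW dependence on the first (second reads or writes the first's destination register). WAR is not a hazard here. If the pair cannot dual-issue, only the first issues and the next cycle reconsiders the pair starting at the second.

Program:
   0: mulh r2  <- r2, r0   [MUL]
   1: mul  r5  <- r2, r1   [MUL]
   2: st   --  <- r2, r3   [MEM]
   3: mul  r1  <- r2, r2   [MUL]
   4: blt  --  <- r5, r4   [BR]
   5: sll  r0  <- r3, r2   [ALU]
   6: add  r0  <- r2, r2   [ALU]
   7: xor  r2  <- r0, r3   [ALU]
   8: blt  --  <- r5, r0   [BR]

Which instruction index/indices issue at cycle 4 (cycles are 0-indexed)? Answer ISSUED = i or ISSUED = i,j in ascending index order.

ISSUED = 6

t=0 i0:mulh ; no-port MUL/MUL
t=1 i1/i2:mul/st ; dual
t=2 i3/i4:mul/blt ; dual
t=3 i5:sll ; WAW r0
t=4 i6:add ; RAW r0
t=5 i7/i8:xor/blt ; dual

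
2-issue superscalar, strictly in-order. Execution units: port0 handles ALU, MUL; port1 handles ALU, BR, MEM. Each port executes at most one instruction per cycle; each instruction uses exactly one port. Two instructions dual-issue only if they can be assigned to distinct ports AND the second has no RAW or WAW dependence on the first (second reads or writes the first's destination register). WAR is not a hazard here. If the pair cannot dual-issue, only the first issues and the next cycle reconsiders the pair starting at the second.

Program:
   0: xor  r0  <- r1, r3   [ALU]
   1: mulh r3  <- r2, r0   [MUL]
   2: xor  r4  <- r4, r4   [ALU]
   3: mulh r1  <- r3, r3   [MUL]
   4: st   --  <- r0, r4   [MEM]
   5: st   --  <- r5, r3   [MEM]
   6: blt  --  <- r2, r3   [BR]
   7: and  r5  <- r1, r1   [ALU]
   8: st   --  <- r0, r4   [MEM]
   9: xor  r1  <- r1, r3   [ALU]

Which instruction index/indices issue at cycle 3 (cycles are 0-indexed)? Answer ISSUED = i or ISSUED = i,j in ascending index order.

  cy0 -> i0 (xor.ALU) RAW r0
  cy1 -> i1+i2 (mulh.MUL xor.ALU) dual
  cy2 -> i3+i4 (mulh.MUL st.MEM) dual
  cy3 -> i5 (st.MEM) no-port MEM/BR
  cy4 -> i6+i7 (blt.BR and.ALU) dual
  cy5 -> i8+i9 (st.MEM xor.ALU) dual

ISSUED = 5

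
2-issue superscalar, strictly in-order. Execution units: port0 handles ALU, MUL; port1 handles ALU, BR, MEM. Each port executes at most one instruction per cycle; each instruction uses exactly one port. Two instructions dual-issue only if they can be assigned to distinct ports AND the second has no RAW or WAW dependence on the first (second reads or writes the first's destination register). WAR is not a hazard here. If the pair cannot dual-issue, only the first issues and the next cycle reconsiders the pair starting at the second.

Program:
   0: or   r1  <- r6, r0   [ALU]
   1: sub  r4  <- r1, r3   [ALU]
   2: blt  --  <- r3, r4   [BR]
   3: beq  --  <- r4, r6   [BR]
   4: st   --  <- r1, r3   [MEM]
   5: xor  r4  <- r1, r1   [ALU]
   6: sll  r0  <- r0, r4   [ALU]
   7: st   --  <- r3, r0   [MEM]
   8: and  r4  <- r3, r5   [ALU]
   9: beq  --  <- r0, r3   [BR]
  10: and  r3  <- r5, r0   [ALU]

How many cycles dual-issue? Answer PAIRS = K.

0. or.ALU @i0  | RAW r1
1. sub.ALU @i1  | RAW r4
2. blt.BR @i2  | no-port BR/BR
3. beq.BR @i3  | no-port BR/MEM
4. st.MEM/xor.ALU @i4,i5  | 2-wide
5. sll.ALU @i6  | RAW r0
6. st.MEM/and.ALU @i7,i8  | 2-wide
7. beq.BR/and.ALU @i9,i10  | 2-wide

PAIRS = 3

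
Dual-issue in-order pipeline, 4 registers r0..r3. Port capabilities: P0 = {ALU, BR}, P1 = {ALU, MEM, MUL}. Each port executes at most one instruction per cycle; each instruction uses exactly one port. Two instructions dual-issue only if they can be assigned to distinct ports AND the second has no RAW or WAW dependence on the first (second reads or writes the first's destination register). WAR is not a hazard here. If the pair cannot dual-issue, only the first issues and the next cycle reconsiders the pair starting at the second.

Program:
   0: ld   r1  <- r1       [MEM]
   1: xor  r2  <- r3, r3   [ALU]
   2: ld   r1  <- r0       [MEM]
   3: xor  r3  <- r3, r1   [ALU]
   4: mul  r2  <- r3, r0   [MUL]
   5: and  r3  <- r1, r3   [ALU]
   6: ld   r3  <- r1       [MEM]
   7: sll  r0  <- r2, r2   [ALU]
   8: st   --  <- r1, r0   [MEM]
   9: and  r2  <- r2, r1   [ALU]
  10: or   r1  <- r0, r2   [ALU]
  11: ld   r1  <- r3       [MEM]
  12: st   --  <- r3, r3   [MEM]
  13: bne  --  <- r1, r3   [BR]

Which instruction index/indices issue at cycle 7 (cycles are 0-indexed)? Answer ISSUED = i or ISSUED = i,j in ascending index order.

ISSUED = 11

0. ld;xor @i0/i1  | dual
1. ld @i2  | RAW r1
2. xor @i3  | RAW r3
3. mul;and @i4/i5  | dual
4. ld;sll @i6/i7  | dual
5. st;and @i8/i9  | dual
6. or @i10  | WAW r1
7. ld @i11  | no-port MEM/MEM
8. st;bne @i12/i13  | dual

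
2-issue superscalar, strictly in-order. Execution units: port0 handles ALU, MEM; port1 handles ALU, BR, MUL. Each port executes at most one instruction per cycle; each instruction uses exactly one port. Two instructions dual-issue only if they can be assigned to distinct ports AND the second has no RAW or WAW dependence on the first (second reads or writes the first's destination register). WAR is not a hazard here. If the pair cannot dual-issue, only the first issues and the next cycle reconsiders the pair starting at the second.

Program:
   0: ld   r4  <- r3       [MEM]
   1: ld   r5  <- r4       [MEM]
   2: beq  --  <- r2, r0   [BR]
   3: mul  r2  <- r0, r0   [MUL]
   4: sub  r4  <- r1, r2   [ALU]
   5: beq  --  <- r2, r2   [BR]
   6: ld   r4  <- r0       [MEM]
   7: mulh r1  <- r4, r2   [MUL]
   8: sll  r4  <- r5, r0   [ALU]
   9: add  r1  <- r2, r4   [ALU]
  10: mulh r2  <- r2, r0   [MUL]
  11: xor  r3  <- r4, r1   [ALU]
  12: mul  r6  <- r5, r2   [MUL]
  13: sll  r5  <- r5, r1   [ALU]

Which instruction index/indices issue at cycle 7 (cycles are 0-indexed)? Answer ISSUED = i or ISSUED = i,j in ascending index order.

t=0 i0:ld ; no-port MEM/MEM
t=1 i1/i2:ld beq ; pair
t=2 i3:mul ; RAW r2
t=3 i4/i5:sub beq ; pair
t=4 i6:ld ; RAW r4
t=5 i7/i8:mulh sll ; pair
t=6 i9/i10:add mulh ; pair
t=7 i11/i12:xor mul ; pair
t=8 i13:sll ; tail

ISSUED = 11,12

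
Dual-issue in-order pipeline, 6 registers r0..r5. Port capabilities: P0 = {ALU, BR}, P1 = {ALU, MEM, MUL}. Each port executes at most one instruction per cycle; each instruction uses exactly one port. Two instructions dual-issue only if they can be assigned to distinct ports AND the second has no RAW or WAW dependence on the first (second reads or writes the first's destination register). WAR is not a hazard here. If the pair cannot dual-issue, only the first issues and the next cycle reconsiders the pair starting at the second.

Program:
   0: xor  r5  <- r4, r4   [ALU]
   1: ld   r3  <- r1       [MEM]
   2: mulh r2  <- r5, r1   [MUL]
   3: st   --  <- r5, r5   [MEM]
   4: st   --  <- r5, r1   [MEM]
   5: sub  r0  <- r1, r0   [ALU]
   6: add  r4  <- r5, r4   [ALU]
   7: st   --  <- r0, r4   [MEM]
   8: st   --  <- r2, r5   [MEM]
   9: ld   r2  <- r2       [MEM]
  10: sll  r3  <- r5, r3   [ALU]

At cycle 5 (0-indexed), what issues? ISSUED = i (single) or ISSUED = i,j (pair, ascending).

t=0 i0/i1:xor/ld ; pair
t=1 i2:mulh ; no-port MUL/MEM
t=2 i3:st ; no-port MEM/MEM
t=3 i4/i5:st/sub ; pair
t=4 i6:add ; RAW r4
t=5 i7:st ; no-port MEM/MEM
t=6 i8:st ; no-port MEM/MEM
t=7 i9/i10:ld/sll ; pair

ISSUED = 7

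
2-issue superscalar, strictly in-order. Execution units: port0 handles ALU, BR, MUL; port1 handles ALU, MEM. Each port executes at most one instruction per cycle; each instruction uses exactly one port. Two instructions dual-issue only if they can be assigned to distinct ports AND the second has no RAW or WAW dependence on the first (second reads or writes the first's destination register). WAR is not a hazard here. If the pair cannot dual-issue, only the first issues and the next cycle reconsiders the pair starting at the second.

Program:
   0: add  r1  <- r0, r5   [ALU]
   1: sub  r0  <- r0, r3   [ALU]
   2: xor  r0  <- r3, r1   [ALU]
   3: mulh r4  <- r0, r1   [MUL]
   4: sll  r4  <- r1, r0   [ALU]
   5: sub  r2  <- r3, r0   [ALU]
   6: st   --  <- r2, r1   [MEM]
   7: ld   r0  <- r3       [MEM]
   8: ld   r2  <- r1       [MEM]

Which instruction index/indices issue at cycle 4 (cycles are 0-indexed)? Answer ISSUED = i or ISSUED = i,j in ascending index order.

t=0 i0,i1:add/sub ; 2-wide
t=1 i2:xor ; RAW r0
t=2 i3:mulh ; WAW r4
t=3 i4,i5:sll/sub ; 2-wide
t=4 i6:st ; no-port MEM/MEM
t=5 i7:ld ; no-port MEM/MEM
t=6 i8:ld ; tail

ISSUED = 6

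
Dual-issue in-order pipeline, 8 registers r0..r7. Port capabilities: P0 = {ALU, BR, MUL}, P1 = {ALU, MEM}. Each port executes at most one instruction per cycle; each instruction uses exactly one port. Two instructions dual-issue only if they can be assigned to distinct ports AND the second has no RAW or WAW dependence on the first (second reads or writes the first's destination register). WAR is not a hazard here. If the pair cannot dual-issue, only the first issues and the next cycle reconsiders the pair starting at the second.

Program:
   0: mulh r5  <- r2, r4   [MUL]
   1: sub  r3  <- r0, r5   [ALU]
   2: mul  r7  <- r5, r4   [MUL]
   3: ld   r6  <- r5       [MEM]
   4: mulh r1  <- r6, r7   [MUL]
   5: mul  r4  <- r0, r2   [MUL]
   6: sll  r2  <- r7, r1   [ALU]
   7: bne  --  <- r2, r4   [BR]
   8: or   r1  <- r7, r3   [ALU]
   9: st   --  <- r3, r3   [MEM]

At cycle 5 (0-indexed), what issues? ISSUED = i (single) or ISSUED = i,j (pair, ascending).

ISSUED = 7,8

#0 head=0: mulh i0 RAW r5
#1 head=1: sub;mul i1+i2 pair
#2 head=3: ld i3 RAW r6
#3 head=4: mulh i4 no-port MUL/MUL
#4 head=5: mul;sll i5+i6 pair
#5 head=7: bne;or i7+i8 pair
#6 head=9: st i9 tail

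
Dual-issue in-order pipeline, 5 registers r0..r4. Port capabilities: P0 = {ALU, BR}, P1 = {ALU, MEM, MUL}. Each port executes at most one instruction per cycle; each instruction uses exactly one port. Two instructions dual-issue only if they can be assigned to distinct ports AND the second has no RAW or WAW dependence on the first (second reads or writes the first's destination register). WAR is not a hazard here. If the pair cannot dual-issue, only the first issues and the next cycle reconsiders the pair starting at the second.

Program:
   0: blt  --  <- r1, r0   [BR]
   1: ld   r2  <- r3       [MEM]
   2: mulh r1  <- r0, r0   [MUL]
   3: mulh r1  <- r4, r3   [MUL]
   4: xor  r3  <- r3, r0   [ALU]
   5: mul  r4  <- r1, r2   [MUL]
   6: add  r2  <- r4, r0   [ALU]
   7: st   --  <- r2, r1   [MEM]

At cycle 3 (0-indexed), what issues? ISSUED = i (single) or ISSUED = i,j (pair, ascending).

  cy0 -> i0/i1 (blt ld) pair
  cy1 -> i2 (mulh) no-port MUL/MUL
  cy2 -> i3/i4 (mulh xor) pair
  cy3 -> i5 (mul) RAW r4
  cy4 -> i6 (add) RAW r2
  cy5 -> i7 (st) tail

ISSUED = 5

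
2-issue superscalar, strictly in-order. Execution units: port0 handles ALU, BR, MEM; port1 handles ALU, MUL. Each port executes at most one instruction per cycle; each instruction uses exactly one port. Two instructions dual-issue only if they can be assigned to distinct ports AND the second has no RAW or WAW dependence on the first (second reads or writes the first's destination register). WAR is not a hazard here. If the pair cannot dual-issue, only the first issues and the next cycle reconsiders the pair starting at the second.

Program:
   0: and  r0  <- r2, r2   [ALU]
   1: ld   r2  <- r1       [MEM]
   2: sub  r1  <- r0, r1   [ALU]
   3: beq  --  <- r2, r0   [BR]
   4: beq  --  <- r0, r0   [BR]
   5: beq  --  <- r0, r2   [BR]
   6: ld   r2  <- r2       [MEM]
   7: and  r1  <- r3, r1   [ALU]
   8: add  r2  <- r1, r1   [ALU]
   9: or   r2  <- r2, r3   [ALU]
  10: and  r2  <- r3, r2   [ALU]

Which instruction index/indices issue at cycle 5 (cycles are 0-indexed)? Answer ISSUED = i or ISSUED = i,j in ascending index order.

  cy0 -> i0+i1 (and.ALU ld.MEM) 2-wide
  cy1 -> i2+i3 (sub.ALU beq.BR) 2-wide
  cy2 -> i4 (beq.BR) no-port BR/BR
  cy3 -> i5 (beq.BR) no-port BR/MEM
  cy4 -> i6+i7 (ld.MEM and.ALU) 2-wide
  cy5 -> i8 (add.ALU) RAW+WAW r2
  cy6 -> i9 (or.ALU) RAW+WAW r2
  cy7 -> i10 (and.ALU) tail

ISSUED = 8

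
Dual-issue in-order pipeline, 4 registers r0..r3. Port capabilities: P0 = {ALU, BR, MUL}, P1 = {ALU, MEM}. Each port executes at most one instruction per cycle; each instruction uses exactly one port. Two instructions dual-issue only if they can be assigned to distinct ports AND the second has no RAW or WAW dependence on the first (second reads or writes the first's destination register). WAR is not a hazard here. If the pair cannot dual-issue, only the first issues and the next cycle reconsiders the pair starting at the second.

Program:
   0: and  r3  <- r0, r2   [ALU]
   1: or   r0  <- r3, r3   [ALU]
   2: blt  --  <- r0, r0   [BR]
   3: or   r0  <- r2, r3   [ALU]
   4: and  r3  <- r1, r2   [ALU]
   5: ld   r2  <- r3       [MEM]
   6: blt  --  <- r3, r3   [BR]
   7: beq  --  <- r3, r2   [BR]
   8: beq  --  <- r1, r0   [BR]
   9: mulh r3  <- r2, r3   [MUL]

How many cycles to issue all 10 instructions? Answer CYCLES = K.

CYCLES = 8

#0 head=0: and i0 RAW r3
#1 head=1: or i1 RAW r0
#2 head=2: blt+or i2+i3 2-wide
#3 head=4: and i4 RAW r3
#4 head=5: ld+blt i5+i6 2-wide
#5 head=7: beq i7 no-port BR/BR
#6 head=8: beq i8 no-port BR/MUL
#7 head=9: mulh i9 tail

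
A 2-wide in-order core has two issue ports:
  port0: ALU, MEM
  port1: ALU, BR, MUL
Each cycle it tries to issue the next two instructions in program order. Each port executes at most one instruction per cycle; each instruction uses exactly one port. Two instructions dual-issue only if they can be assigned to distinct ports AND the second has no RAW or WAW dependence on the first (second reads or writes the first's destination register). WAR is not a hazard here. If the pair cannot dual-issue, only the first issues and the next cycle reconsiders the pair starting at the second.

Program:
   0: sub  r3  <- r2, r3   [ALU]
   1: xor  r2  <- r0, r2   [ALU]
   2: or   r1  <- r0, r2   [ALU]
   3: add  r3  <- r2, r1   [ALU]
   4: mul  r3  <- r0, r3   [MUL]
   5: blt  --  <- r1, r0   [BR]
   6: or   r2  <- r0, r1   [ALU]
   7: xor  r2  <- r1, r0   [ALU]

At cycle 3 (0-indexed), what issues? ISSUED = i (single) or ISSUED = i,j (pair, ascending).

ISSUED = 4

#0 head=0: sub xor i0,i1 dual
#1 head=2: or i2 RAW r1
#2 head=3: add i3 RAW+WAW r3
#3 head=4: mul i4 no-port MUL/BR
#4 head=5: blt or i5,i6 dual
#5 head=7: xor i7 tail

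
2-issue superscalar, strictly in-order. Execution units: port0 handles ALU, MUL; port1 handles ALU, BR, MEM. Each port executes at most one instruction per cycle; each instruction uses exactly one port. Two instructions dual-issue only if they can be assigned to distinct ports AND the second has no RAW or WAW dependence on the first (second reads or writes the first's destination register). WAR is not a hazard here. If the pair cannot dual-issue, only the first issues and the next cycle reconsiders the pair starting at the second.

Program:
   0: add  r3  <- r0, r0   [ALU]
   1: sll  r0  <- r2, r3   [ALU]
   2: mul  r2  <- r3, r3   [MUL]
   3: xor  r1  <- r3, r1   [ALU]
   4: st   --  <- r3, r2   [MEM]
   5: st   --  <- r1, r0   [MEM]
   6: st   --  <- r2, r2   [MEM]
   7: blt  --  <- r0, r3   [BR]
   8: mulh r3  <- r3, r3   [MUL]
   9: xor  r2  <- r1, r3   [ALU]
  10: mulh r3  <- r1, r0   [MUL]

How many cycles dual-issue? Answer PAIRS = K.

PAIRS = 4

  cy0 -> i0 (add) RAW r3
  cy1 -> i1,i2 (sll/mul) dual
  cy2 -> i3,i4 (xor/st) dual
  cy3 -> i5 (st) no-port MEM/MEM
  cy4 -> i6 (st) no-port MEM/BR
  cy5 -> i7,i8 (blt/mulh) dual
  cy6 -> i9,i10 (xor/mulh) dual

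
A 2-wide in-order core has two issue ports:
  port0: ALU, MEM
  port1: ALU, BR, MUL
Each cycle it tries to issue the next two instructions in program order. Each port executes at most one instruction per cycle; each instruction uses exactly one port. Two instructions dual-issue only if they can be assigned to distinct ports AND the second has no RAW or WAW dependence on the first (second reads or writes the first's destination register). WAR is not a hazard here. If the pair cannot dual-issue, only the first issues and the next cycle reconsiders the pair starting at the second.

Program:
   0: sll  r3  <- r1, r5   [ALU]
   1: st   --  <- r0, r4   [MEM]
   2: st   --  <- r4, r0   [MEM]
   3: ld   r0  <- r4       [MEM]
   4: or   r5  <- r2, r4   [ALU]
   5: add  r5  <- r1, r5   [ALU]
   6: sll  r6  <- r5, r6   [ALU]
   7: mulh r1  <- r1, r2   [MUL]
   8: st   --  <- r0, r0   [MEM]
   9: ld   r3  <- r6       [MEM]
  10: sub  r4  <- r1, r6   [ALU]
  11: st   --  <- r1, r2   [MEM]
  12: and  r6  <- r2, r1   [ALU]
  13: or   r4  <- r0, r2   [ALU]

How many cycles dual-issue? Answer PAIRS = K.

PAIRS = 5

  cy0 -> i0&i1 (sll.ALU+st.MEM) 2-wide
  cy1 -> i2 (st.MEM) no-port MEM/MEM
  cy2 -> i3&i4 (ld.MEM+or.ALU) 2-wide
  cy3 -> i5 (add.ALU) RAW r5
  cy4 -> i6&i7 (sll.ALU+mulh.MUL) 2-wide
  cy5 -> i8 (st.MEM) no-port MEM/MEM
  cy6 -> i9&i10 (ld.MEM+sub.ALU) 2-wide
  cy7 -> i11&i12 (st.MEM+and.ALU) 2-wide
  cy8 -> i13 (or.ALU) tail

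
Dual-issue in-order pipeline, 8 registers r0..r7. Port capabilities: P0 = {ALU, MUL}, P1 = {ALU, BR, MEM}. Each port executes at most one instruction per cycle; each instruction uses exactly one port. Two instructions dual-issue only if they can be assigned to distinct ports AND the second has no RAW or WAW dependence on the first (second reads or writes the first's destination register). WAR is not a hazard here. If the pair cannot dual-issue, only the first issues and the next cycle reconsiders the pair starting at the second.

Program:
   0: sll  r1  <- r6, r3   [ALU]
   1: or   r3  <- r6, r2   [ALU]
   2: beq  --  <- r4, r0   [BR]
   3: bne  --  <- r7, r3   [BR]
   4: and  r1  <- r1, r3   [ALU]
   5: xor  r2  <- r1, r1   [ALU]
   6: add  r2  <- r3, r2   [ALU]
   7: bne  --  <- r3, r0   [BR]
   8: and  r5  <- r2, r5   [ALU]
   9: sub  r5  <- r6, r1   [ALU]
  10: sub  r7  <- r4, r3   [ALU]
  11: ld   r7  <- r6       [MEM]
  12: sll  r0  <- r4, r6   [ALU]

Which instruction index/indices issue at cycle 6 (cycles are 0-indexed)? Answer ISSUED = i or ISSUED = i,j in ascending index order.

ISSUED = 9,10

#0 head=0: sll.ALU;or.ALU i0,i1 2-wide
#1 head=2: beq.BR i2 no-port BR/BR
#2 head=3: bne.BR;and.ALU i3,i4 2-wide
#3 head=5: xor.ALU i5 RAW+WAW r2
#4 head=6: add.ALU;bne.BR i6,i7 2-wide
#5 head=8: and.ALU i8 WAW r5
#6 head=9: sub.ALU;sub.ALU i9,i10 2-wide
#7 head=11: ld.MEM;sll.ALU i11,i12 2-wide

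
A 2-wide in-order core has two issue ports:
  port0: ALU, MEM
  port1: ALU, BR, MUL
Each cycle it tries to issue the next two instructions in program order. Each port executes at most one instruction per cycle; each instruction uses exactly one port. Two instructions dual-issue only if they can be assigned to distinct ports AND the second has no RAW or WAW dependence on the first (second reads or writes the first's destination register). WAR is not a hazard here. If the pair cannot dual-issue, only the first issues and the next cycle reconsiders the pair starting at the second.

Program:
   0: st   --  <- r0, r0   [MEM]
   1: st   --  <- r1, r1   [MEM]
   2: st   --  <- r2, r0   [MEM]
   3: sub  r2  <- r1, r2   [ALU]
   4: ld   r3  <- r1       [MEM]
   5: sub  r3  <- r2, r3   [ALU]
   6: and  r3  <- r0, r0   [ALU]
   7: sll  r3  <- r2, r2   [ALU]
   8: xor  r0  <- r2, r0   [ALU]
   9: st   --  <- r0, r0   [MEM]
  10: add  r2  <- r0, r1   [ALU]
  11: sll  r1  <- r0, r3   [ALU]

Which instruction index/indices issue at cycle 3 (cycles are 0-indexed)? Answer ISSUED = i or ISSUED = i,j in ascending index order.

[0] i0  st  -- no-port MEM/MEM
[1] i1  st  -- no-port MEM/MEM
[2] i2/i3  st/sub  -- 2-wide
[3] i4  ld  -- RAW+WAW r3
[4] i5  sub  -- WAW r3
[5] i6  and  -- WAW r3
[6] i7/i8  sll/xor  -- 2-wide
[7] i9/i10  st/add  -- 2-wide
[8] i11  sll  -- tail

ISSUED = 4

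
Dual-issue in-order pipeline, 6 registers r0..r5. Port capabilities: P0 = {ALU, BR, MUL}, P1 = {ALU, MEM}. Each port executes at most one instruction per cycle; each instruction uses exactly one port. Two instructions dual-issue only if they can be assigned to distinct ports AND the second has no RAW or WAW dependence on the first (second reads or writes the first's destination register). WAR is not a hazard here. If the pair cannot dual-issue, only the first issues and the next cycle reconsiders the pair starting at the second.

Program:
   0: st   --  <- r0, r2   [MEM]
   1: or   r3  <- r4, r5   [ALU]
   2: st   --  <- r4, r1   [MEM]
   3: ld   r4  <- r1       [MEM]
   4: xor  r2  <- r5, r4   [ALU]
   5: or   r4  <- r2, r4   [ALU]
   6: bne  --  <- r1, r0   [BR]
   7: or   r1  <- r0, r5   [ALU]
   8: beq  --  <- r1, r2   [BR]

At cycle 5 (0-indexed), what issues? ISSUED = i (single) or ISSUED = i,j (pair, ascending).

t=0 i0,i1:st.MEM+or.ALU ; 2-wide
t=1 i2:st.MEM ; no-port MEM/MEM
t=2 i3:ld.MEM ; RAW r4
t=3 i4:xor.ALU ; RAW r2
t=4 i5,i6:or.ALU+bne.BR ; 2-wide
t=5 i7:or.ALU ; RAW r1
t=6 i8:beq.BR ; tail

ISSUED = 7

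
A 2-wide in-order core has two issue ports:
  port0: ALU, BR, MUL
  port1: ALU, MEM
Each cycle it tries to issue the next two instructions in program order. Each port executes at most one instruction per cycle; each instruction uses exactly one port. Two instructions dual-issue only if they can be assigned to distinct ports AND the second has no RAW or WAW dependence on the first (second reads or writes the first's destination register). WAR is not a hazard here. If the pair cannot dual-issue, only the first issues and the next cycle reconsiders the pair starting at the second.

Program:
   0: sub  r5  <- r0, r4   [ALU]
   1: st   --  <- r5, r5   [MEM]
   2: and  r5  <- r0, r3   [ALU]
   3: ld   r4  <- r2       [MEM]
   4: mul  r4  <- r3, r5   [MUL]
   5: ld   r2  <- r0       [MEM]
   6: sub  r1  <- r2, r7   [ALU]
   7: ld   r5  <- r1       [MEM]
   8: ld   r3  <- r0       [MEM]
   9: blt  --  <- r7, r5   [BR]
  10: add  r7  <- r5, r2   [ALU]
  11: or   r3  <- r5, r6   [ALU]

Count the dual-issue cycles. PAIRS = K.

0. sub @i0  | RAW r5
1. st;and @i1/i2  | dual
2. ld @i3  | WAW r4
3. mul;ld @i4/i5  | dual
4. sub @i6  | RAW r1
5. ld @i7  | no-port MEM/MEM
6. ld;blt @i8/i9  | dual
7. add;or @i10/i11  | dual

PAIRS = 4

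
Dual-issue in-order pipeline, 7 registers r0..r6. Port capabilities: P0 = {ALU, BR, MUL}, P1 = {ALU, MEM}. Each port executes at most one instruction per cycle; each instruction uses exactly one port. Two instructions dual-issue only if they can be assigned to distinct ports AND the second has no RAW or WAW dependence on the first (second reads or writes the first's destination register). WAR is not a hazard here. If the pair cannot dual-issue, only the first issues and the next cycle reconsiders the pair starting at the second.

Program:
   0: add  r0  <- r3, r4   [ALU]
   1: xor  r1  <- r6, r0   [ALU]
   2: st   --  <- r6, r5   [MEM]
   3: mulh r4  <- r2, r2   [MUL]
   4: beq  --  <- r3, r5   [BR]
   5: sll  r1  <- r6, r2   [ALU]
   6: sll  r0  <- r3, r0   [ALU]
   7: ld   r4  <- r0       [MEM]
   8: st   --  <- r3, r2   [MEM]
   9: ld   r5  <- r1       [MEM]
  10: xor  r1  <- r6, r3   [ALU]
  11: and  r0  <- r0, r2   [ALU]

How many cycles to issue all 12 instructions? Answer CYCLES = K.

CYCLES = 9

  cy0 -> i0 (add.ALU) RAW r0
  cy1 -> i1,i2 (xor.ALU+st.MEM) dual
  cy2 -> i3 (mulh.MUL) no-port MUL/BR
  cy3 -> i4,i5 (beq.BR+sll.ALU) dual
  cy4 -> i6 (sll.ALU) RAW r0
  cy5 -> i7 (ld.MEM) no-port MEM/MEM
  cy6 -> i8 (st.MEM) no-port MEM/MEM
  cy7 -> i9,i10 (ld.MEM+xor.ALU) dual
  cy8 -> i11 (and.ALU) tail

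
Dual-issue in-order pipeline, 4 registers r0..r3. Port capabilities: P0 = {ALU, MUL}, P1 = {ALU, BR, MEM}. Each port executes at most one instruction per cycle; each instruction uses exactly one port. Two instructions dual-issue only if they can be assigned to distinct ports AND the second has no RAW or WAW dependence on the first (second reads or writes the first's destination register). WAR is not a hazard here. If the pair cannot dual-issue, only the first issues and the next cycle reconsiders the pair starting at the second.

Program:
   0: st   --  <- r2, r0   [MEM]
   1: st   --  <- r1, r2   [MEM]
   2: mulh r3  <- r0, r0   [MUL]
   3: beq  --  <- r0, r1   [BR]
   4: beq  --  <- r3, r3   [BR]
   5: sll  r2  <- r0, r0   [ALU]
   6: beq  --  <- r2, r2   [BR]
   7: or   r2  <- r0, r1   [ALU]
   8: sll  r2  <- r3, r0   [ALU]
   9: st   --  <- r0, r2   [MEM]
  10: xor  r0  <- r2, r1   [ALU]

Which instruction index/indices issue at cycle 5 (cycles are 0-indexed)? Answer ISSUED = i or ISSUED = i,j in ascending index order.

ISSUED = 8

#0 head=0: st i0 no-port MEM/MEM
#1 head=1: st;mulh i1&i2 dual
#2 head=3: beq i3 no-port BR/BR
#3 head=4: beq;sll i4&i5 dual
#4 head=6: beq;or i6&i7 dual
#5 head=8: sll i8 RAW r2
#6 head=9: st;xor i9&i10 dual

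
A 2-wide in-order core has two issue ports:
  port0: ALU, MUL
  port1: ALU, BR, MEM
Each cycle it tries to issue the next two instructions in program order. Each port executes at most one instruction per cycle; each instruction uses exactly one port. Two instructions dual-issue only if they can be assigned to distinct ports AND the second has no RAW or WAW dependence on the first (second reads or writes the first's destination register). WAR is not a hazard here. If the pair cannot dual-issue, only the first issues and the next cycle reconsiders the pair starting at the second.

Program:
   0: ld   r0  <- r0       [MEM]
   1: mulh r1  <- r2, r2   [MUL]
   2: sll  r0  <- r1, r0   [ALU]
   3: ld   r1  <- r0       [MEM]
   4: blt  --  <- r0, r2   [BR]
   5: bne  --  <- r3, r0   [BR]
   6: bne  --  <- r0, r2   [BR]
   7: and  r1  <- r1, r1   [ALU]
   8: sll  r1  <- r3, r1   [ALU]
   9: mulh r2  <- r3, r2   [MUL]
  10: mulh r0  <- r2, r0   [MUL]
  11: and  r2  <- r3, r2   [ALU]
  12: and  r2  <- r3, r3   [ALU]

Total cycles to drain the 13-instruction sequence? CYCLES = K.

CYCLES = 9

#0 head=0: ld mulh i0&i1 dual
#1 head=2: sll i2 RAW r0
#2 head=3: ld i3 no-port MEM/BR
#3 head=4: blt i4 no-port BR/BR
#4 head=5: bne i5 no-port BR/BR
#5 head=6: bne and i6&i7 dual
#6 head=8: sll mulh i8&i9 dual
#7 head=10: mulh and i10&i11 dual
#8 head=12: and i12 tail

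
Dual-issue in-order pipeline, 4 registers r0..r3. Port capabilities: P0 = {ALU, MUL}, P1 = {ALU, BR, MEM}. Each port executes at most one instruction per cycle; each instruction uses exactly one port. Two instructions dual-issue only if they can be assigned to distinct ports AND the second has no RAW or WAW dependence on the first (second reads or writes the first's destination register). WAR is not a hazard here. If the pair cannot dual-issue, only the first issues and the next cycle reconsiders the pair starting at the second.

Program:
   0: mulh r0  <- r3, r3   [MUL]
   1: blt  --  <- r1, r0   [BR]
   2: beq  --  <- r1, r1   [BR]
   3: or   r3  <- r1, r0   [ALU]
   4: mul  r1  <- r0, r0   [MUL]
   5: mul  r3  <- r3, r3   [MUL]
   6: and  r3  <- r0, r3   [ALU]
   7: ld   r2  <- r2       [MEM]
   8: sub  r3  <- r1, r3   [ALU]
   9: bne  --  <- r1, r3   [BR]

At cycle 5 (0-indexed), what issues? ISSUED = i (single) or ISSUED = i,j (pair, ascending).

  cy0 -> i0 (mulh.MUL) RAW r0
  cy1 -> i1 (blt.BR) no-port BR/BR
  cy2 -> i2&i3 (beq.BR or.ALU) pair
  cy3 -> i4 (mul.MUL) no-port MUL/MUL
  cy4 -> i5 (mul.MUL) RAW+WAW r3
  cy5 -> i6&i7 (and.ALU ld.MEM) pair
  cy6 -> i8 (sub.ALU) RAW r3
  cy7 -> i9 (bne.BR) tail

ISSUED = 6,7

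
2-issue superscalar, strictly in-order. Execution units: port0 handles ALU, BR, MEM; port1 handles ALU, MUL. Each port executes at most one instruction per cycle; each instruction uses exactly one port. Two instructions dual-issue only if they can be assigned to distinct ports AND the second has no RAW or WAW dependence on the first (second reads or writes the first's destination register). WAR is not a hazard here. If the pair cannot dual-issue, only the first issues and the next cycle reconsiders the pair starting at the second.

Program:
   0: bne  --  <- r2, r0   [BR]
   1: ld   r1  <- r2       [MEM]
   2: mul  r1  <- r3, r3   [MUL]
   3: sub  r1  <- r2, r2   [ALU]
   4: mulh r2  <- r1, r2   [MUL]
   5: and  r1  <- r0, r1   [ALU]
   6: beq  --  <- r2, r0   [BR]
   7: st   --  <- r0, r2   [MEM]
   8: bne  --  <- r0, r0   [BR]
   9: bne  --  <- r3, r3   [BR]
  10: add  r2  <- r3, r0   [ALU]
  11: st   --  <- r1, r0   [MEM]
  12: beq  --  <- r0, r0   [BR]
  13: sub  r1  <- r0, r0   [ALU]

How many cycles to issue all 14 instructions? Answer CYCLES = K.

CYCLES = 11

[0] i0  bne  -- no-port BR/MEM
[1] i1  ld  -- WAW r1
[2] i2  mul  -- WAW r1
[3] i3  sub  -- RAW r1
[4] i4&i5  mulh and  -- pair
[5] i6  beq  -- no-port BR/MEM
[6] i7  st  -- no-port MEM/BR
[7] i8  bne  -- no-port BR/BR
[8] i9&i10  bne add  -- pair
[9] i11  st  -- no-port MEM/BR
[10] i12&i13  beq sub  -- pair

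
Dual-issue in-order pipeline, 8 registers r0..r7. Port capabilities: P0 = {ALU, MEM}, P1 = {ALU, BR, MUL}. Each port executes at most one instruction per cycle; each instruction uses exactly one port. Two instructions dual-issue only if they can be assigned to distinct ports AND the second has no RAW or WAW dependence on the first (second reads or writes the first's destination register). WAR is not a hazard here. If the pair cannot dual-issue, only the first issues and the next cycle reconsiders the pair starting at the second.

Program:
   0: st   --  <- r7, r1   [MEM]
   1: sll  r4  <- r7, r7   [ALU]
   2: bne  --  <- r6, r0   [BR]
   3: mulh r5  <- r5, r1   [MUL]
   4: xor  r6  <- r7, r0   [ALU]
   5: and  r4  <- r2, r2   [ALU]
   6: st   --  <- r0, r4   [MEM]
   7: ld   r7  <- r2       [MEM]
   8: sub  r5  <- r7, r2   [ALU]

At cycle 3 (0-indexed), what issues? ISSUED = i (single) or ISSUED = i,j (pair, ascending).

c0: i0+i1 st.MEM sll.ALU  dual
c1: i2 bne.BR  no-port BR/MUL
c2: i3+i4 mulh.MUL xor.ALU  dual
c3: i5 and.ALU  RAW r4
c4: i6 st.MEM  no-port MEM/MEM
c5: i7 ld.MEM  RAW r7
c6: i8 sub.ALU  tail

ISSUED = 5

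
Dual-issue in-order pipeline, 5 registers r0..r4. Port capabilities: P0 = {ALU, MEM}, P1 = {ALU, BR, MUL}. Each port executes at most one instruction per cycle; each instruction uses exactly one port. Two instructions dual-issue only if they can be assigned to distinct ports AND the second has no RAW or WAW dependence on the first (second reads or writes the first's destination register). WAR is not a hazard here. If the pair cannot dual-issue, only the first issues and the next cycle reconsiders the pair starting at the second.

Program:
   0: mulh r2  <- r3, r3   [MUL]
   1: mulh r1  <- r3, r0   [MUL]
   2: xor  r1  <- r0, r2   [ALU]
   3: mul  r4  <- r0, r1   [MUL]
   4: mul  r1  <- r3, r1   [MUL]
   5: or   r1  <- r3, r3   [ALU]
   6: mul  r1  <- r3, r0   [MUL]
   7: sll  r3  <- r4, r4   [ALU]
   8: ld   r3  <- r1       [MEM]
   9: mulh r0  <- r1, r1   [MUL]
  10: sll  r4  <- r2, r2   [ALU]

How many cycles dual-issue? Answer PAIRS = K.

PAIRS = 2

t=0 i0:mulh ; no-port MUL/MUL
t=1 i1:mulh ; WAW r1
t=2 i2:xor ; RAW r1
t=3 i3:mul ; no-port MUL/MUL
t=4 i4:mul ; WAW r1
t=5 i5:or ; WAW r1
t=6 i6/i7:mul sll ; dual
t=7 i8/i9:ld mulh ; dual
t=8 i10:sll ; tail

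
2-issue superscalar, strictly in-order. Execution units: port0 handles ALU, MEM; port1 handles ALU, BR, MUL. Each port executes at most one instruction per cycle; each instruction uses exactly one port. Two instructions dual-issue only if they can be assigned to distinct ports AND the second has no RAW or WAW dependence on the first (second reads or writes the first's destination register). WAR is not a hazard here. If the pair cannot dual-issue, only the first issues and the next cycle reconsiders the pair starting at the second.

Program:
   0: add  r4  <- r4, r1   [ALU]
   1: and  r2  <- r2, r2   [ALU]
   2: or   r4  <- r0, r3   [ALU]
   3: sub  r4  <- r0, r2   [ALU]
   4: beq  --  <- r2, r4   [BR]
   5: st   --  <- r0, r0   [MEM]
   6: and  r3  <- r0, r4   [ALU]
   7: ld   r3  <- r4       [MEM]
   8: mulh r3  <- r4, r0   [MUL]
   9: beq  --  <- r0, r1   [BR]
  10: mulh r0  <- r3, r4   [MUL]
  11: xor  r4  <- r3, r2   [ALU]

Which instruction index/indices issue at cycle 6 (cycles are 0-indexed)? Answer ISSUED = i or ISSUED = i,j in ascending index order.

ISSUED = 8

[0] i0&i1  add.ALU+and.ALU  -- dual
[1] i2  or.ALU  -- WAW r4
[2] i3  sub.ALU  -- RAW r4
[3] i4&i5  beq.BR+st.MEM  -- dual
[4] i6  and.ALU  -- WAW r3
[5] i7  ld.MEM  -- WAW r3
[6] i8  mulh.MUL  -- no-port MUL/BR
[7] i9  beq.BR  -- no-port BR/MUL
[8] i10&i11  mulh.MUL+xor.ALU  -- dual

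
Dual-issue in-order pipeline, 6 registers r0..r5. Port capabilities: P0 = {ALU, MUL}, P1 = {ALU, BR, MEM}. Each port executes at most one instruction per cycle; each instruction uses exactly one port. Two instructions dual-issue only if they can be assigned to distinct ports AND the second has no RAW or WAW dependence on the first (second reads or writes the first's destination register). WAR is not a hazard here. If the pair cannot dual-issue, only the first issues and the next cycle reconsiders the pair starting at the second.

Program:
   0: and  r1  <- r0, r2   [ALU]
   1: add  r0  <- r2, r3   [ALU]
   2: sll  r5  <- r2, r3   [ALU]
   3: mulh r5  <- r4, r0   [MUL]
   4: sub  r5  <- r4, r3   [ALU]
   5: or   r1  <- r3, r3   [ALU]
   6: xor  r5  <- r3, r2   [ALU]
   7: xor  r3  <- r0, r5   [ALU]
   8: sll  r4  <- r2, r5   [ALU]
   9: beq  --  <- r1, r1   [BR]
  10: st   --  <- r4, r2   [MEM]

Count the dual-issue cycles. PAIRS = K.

PAIRS = 3

[0] i0+i1  and add  -- pair
[1] i2  sll  -- WAW r5
[2] i3  mulh  -- WAW r5
[3] i4+i5  sub or  -- pair
[4] i6  xor  -- RAW r5
[5] i7+i8  xor sll  -- pair
[6] i9  beq  -- no-port BR/MEM
[7] i10  st  -- tail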